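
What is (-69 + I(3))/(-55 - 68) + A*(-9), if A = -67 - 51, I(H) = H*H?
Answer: 43562/41 ≈ 1062.5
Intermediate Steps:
I(H) = H²
A = -118
(-69 + I(3))/(-55 - 68) + A*(-9) = (-69 + 3²)/(-55 - 68) - 118*(-9) = (-69 + 9)/(-123) + 1062 = -60*(-1/123) + 1062 = 20/41 + 1062 = 43562/41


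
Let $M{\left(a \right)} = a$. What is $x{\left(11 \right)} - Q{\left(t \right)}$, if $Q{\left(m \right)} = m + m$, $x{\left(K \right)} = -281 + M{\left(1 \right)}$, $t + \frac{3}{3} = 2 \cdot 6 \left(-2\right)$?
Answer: $-230$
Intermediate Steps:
$t = -25$ ($t = -1 + 2 \cdot 6 \left(-2\right) = -1 + 12 \left(-2\right) = -1 - 24 = -25$)
$x{\left(K \right)} = -280$ ($x{\left(K \right)} = -281 + 1 = -280$)
$Q{\left(m \right)} = 2 m$
$x{\left(11 \right)} - Q{\left(t \right)} = -280 - 2 \left(-25\right) = -280 - -50 = -280 + 50 = -230$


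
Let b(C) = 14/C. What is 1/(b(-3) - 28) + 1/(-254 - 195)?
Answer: -1445/44002 ≈ -0.032839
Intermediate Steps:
1/(b(-3) - 28) + 1/(-254 - 195) = 1/(14/(-3) - 28) + 1/(-254 - 195) = 1/(14*(-⅓) - 28) + 1/(-449) = 1/(-14/3 - 28) - 1/449 = 1/(-98/3) - 1/449 = -3/98 - 1/449 = -1445/44002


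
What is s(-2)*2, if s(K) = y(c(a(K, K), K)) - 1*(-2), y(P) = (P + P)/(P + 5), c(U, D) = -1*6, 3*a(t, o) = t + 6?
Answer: 28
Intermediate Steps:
a(t, o) = 2 + t/3 (a(t, o) = (t + 6)/3 = (6 + t)/3 = 2 + t/3)
c(U, D) = -6
y(P) = 2*P/(5 + P) (y(P) = (2*P)/(5 + P) = 2*P/(5 + P))
s(K) = 14 (s(K) = 2*(-6)/(5 - 6) - 1*(-2) = 2*(-6)/(-1) + 2 = 2*(-6)*(-1) + 2 = 12 + 2 = 14)
s(-2)*2 = 14*2 = 28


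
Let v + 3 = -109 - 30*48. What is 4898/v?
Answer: -2449/776 ≈ -3.1559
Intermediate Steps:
v = -1552 (v = -3 + (-109 - 30*48) = -3 + (-109 - 1440) = -3 - 1549 = -1552)
4898/v = 4898/(-1552) = 4898*(-1/1552) = -2449/776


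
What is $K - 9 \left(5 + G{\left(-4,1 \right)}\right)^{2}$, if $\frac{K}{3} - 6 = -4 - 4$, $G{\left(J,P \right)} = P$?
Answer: $-330$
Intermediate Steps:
$K = -6$ ($K = 18 + 3 \left(-4 - 4\right) = 18 + 3 \left(-8\right) = 18 - 24 = -6$)
$K - 9 \left(5 + G{\left(-4,1 \right)}\right)^{2} = -6 - 9 \left(5 + 1\right)^{2} = -6 - 9 \cdot 6^{2} = -6 - 324 = -330$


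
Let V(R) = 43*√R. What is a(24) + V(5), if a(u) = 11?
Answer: 11 + 43*√5 ≈ 107.15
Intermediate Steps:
a(24) + V(5) = 11 + 43*√5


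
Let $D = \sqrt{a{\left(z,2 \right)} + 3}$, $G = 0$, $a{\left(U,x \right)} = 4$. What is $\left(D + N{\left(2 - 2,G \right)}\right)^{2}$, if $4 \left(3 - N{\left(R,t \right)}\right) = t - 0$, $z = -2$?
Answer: $\left(3 + \sqrt{7}\right)^{2} \approx 31.875$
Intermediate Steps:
$D = \sqrt{7}$ ($D = \sqrt{4 + 3} = \sqrt{7} \approx 2.6458$)
$N{\left(R,t \right)} = 3 - \frac{t}{4}$ ($N{\left(R,t \right)} = 3 - \frac{t - 0}{4} = 3 - \frac{t + 0}{4} = 3 - \frac{t}{4}$)
$\left(D + N{\left(2 - 2,G \right)}\right)^{2} = \left(\sqrt{7} + \left(3 - 0\right)\right)^{2} = \left(\sqrt{7} + \left(3 + 0\right)\right)^{2} = \left(\sqrt{7} + 3\right)^{2} = \left(3 + \sqrt{7}\right)^{2}$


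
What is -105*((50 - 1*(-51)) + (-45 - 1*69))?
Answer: 1365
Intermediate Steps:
-105*((50 - 1*(-51)) + (-45 - 1*69)) = -105*((50 + 51) + (-45 - 69)) = -105*(101 - 114) = -105*(-13) = 1365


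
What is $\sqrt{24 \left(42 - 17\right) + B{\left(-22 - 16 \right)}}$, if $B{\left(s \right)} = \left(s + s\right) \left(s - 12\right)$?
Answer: $20 \sqrt{11} \approx 66.333$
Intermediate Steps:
$B{\left(s \right)} = 2 s \left(-12 + s\right)$
$\sqrt{24 \left(42 - 17\right) + B{\left(-22 - 16 \right)}} = \sqrt{24 \left(42 - 17\right) + 2 \left(-22 - 16\right) \left(-12 - 38\right)} = \sqrt{24 \cdot 25 + 2 \left(-22 - 16\right) \left(-12 - 38\right)} = \sqrt{600 + 2 \left(-38\right) \left(-12 - 38\right)} = \sqrt{600 + 2 \left(-38\right) \left(-50\right)} = \sqrt{600 + 3800} = \sqrt{4400} = 20 \sqrt{11}$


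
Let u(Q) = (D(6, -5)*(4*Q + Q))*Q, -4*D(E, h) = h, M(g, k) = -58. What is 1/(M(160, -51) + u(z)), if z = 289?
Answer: 4/2087793 ≈ 1.9159e-6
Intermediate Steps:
D(E, h) = -h/4
u(Q) = 25*Q²/4 (u(Q) = ((-¼*(-5))*(4*Q + Q))*Q = (5*(5*Q)/4)*Q = (25*Q/4)*Q = 25*Q²/4)
1/(M(160, -51) + u(z)) = 1/(-58 + (25/4)*289²) = 1/(-58 + (25/4)*83521) = 1/(-58 + 2088025/4) = 1/(2087793/4) = 4/2087793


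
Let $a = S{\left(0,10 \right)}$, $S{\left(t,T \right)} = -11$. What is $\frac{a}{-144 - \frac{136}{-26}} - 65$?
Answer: $- \frac{10647}{164} \approx -64.921$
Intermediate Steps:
$a = -11$
$\frac{a}{-144 - \frac{136}{-26}} - 65 = \frac{1}{-144 - \frac{136}{-26}} \left(-11\right) - 65 = \frac{1}{-144 - - \frac{68}{13}} \left(-11\right) - 65 = \frac{1}{-144 + \frac{68}{13}} \left(-11\right) - 65 = \frac{1}{- \frac{1804}{13}} \left(-11\right) - 65 = \left(- \frac{13}{1804}\right) \left(-11\right) - 65 = \frac{13}{164} - 65 = - \frac{10647}{164}$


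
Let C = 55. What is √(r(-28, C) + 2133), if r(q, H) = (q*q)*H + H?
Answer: 2*√11327 ≈ 212.86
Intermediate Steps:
r(q, H) = H + H*q² (r(q, H) = q²*H + H = H*q² + H = H + H*q²)
√(r(-28, C) + 2133) = √(55*(1 + (-28)²) + 2133) = √(55*(1 + 784) + 2133) = √(55*785 + 2133) = √(43175 + 2133) = √45308 = 2*√11327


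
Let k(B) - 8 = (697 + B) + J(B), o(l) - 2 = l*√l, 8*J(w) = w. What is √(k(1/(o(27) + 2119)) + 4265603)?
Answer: √(17134721626825 + 1303032854673*√3)/(4*√(251018 + 19089*√3)) ≈ 2065.5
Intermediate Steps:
J(w) = w/8
o(l) = 2 + l^(3/2) (o(l) = 2 + l*√l = 2 + l^(3/2))
k(B) = 705 + 9*B/8 (k(B) = 8 + ((697 + B) + B/8) = 8 + (697 + 9*B/8) = 705 + 9*B/8)
√(k(1/(o(27) + 2119)) + 4265603) = √((705 + 9/(8*((2 + 27^(3/2)) + 2119))) + 4265603) = √((705 + 9/(8*((2 + 81*√3) + 2119))) + 4265603) = √((705 + 9/(8*(2121 + 81*√3))) + 4265603) = √(4266308 + 9/(8*(2121 + 81*√3)))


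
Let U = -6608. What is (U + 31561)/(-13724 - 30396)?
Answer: -24953/44120 ≈ -0.56557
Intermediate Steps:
(U + 31561)/(-13724 - 30396) = (-6608 + 31561)/(-13724 - 30396) = 24953/(-44120) = 24953*(-1/44120) = -24953/44120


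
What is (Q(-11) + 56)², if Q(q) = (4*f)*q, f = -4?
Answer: 53824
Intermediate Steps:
Q(q) = -16*q (Q(q) = (4*(-4))*q = -16*q)
(Q(-11) + 56)² = (-16*(-11) + 56)² = (176 + 56)² = 232² = 53824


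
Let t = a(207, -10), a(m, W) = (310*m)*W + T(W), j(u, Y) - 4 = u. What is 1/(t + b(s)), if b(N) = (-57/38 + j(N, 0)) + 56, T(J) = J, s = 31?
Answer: -2/1283241 ≈ -1.5586e-6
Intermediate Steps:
j(u, Y) = 4 + u
a(m, W) = W + 310*W*m (a(m, W) = (310*m)*W + W = 310*W*m + W = W + 310*W*m)
b(N) = 117/2 + N (b(N) = (-57/38 + (4 + N)) + 56 = (-57*1/38 + (4 + N)) + 56 = (-3/2 + (4 + N)) + 56 = (5/2 + N) + 56 = 117/2 + N)
t = -641710 (t = -10*(1 + 310*207) = -10*(1 + 64170) = -10*64171 = -641710)
1/(t + b(s)) = 1/(-641710 + (117/2 + 31)) = 1/(-641710 + 179/2) = 1/(-1283241/2) = -2/1283241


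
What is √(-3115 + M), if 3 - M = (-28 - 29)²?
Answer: I*√6361 ≈ 79.756*I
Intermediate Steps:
M = -3246 (M = 3 - (-28 - 29)² = 3 - 1*(-57)² = 3 - 1*3249 = 3 - 3249 = -3246)
√(-3115 + M) = √(-3115 - 3246) = √(-6361) = I*√6361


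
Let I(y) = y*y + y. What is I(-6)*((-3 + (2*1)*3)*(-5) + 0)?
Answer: -450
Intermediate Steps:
I(y) = y + y² (I(y) = y² + y = y + y²)
I(-6)*((-3 + (2*1)*3)*(-5) + 0) = (-6*(1 - 6))*((-3 + (2*1)*3)*(-5) + 0) = (-6*(-5))*((-3 + 2*3)*(-5) + 0) = 30*((-3 + 6)*(-5) + 0) = 30*(3*(-5) + 0) = 30*(-15 + 0) = 30*(-15) = -450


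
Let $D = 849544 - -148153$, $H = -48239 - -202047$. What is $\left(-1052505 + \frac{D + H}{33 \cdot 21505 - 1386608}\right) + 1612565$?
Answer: $\frac{379127545075}{676943} \approx 5.6006 \cdot 10^{5}$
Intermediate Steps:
$H = 153808$ ($H = -48239 + 202047 = 153808$)
$D = 997697$ ($D = 849544 + 148153 = 997697$)
$\left(-1052505 + \frac{D + H}{33 \cdot 21505 - 1386608}\right) + 1612565 = \left(-1052505 + \frac{997697 + 153808}{33 \cdot 21505 - 1386608}\right) + 1612565 = \left(-1052505 + \frac{1151505}{709665 - 1386608}\right) + 1612565 = \left(-1052505 + \frac{1151505}{-676943}\right) + 1612565 = \left(-1052505 + 1151505 \left(- \frac{1}{676943}\right)\right) + 1612565 = \left(-1052505 - \frac{1151505}{676943}\right) + 1612565 = - \frac{712487043720}{676943} + 1612565 = \frac{379127545075}{676943}$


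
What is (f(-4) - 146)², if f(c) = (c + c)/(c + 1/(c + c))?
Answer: 22600516/1089 ≈ 20753.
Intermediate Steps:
f(c) = 2*c/(c + 1/(2*c)) (f(c) = (2*c)/(c + 1/(2*c)) = 2*c/(c + 1/(2*c)))
(f(-4) - 146)² = (4*(-4)²/(1 + 2*(-4)²) - 146)² = (4*16/(1 + 2*16) - 146)² = (4*16/(1 + 32) - 146)² = (4*16/33 - 146)² = (4*16*(1/33) - 146)² = (64/33 - 146)² = (-4754/33)² = 22600516/1089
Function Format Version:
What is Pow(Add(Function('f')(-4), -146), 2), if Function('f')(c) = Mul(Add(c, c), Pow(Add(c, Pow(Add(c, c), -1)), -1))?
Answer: Rational(22600516, 1089) ≈ 20753.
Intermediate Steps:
Function('f')(c) = Mul(2, c, Pow(Add(c, Mul(Rational(1, 2), Pow(c, -1))), -1)) (Function('f')(c) = Mul(Mul(2, c), Pow(Add(c, Pow(Mul(2, c), -1)), -1)) = Mul(Mul(2, c), Pow(Add(c, Mul(Rational(1, 2), Pow(c, -1))), -1)) = Mul(2, c, Pow(Add(c, Mul(Rational(1, 2), Pow(c, -1))), -1)))
Pow(Add(Function('f')(-4), -146), 2) = Pow(Add(Mul(4, Pow(-4, 2), Pow(Add(1, Mul(2, Pow(-4, 2))), -1)), -146), 2) = Pow(Add(Mul(4, 16, Pow(Add(1, Mul(2, 16)), -1)), -146), 2) = Pow(Add(Mul(4, 16, Pow(Add(1, 32), -1)), -146), 2) = Pow(Add(Mul(4, 16, Pow(33, -1)), -146), 2) = Pow(Add(Mul(4, 16, Rational(1, 33)), -146), 2) = Pow(Add(Rational(64, 33), -146), 2) = Pow(Rational(-4754, 33), 2) = Rational(22600516, 1089)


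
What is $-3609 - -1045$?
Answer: $-2564$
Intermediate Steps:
$-3609 - -1045 = -3609 + 1045 = -2564$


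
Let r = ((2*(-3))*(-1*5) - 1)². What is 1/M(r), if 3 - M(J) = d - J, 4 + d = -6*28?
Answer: 1/1016 ≈ 0.00098425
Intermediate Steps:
r = 841 (r = (-6*(-5) - 1)² = (30 - 1)² = 29² = 841)
d = -172 (d = -4 - 6*28 = -4 - 168 = -172)
M(J) = 175 + J (M(J) = 3 - (-172 - J) = 3 + (172 + J) = 175 + J)
1/M(r) = 1/(175 + 841) = 1/1016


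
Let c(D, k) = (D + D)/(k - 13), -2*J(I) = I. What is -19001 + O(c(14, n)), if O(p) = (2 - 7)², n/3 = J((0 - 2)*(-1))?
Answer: -18976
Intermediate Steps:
J(I) = -I/2
n = -3 (n = 3*(-(0 - 2)*(-1)/2) = 3*(-(-1)*(-1)) = 3*(-½*2) = 3*(-1) = -3)
c(D, k) = 2*D/(-13 + k) (c(D, k) = (2*D)/(-13 + k) = 2*D/(-13 + k))
O(p) = 25 (O(p) = (-5)² = 25)
-19001 + O(c(14, n)) = -19001 + 25 = -18976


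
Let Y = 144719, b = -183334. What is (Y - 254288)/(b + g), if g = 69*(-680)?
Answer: 109569/230254 ≈ 0.47586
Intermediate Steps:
g = -46920
(Y - 254288)/(b + g) = (144719 - 254288)/(-183334 - 46920) = -109569/(-230254) = -109569*(-1/230254) = 109569/230254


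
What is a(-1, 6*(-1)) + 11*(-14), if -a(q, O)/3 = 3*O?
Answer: -100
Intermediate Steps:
a(q, O) = -9*O
a(-1, 6*(-1)) + 11*(-14) = -54*(-1) + 11*(-14) = -9*(-6) - 154 = 54 - 154 = -100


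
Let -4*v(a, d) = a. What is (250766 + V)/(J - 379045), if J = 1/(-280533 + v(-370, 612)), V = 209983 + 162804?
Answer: -16654239533/10123768507 ≈ -1.6451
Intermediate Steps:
v(a, d) = -a/4
V = 372787
J = -2/560881 (J = 1/(-280533 - ¼*(-370)) = 1/(-280533 + 185/2) = 1/(-560881/2) = -2/560881 ≈ -3.5658e-6)
(250766 + V)/(J - 379045) = (250766 + 372787)/(-2/560881 - 379045) = 623553/(-212599138647/560881) = 623553*(-560881/212599138647) = -16654239533/10123768507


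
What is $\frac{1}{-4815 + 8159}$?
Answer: $\frac{1}{3344} \approx 0.00029904$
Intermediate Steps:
$\frac{1}{-4815 + 8159} = \frac{1}{3344}$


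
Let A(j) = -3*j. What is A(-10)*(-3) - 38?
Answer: -128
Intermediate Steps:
A(-10)*(-3) - 38 = -3*(-10)*(-3) - 38 = 30*(-3) - 38 = -90 - 38 = -128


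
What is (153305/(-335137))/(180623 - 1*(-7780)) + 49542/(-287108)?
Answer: -1564083165908651/9064116730353894 ≈ -0.17256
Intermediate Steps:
(153305/(-335137))/(180623 - 1*(-7780)) + 49542/(-287108) = (153305*(-1/335137))/(180623 + 7780) + 49542*(-1/287108) = -153305/335137/188403 - 24771/143554 = -153305/335137*1/188403 - 24771/143554 = -153305/63140816211 - 24771/143554 = -1564083165908651/9064116730353894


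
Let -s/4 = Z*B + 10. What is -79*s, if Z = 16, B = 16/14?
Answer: 62568/7 ≈ 8938.3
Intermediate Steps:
B = 8/7 (B = 16*(1/14) = 8/7 ≈ 1.1429)
s = -792/7 (s = -4*(16*(8/7) + 10) = -4*(128/7 + 10) = -4*198/7 = -792/7 ≈ -113.14)
-79*s = -79*(-792/7) = 62568/7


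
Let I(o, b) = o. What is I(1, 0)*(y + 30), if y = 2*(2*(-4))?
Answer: 14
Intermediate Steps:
y = -16 (y = 2*(-8) = -16)
I(1, 0)*(y + 30) = 1*(-16 + 30) = 1*14 = 14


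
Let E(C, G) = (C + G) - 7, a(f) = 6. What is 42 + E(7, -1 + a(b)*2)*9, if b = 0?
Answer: 141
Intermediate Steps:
E(C, G) = -7 + C + G
42 + E(7, -1 + a(b)*2)*9 = 42 + (-7 + 7 + (-1 + 6*2))*9 = 42 + (-7 + 7 + (-1 + 12))*9 = 42 + (-7 + 7 + 11)*9 = 42 + 11*9 = 42 + 99 = 141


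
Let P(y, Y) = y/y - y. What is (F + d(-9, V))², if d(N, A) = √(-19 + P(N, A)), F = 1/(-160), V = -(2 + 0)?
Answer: (1 - 480*I)²/25600 ≈ -9.0 - 0.0375*I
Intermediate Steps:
P(y, Y) = 1 - y
V = -2 (V = -1*2 = -2)
F = -1/160 ≈ -0.0062500
d(N, A) = √(-18 - N) (d(N, A) = √(-19 + (1 - N)) = √(-18 - N))
(F + d(-9, V))² = (-1/160 + √(-18 - 1*(-9)))² = (-1/160 + √(-18 + 9))² = (-1/160 + √(-9))² = (-1/160 + 3*I)²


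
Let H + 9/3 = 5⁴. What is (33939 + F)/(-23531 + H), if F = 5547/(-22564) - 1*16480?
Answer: -393939329/516918676 ≈ -0.76209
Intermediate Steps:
H = 622 (H = -3 + 5⁴ = -3 + 625 = 622)
F = -371860267/22564 (F = 5547*(-1/22564) - 16480 = -5547/22564 - 16480 = -371860267/22564 ≈ -16480.)
(33939 + F)/(-23531 + H) = (33939 - 371860267/22564)/(-23531 + 622) = (393939329/22564)/(-22909) = (393939329/22564)*(-1/22909) = -393939329/516918676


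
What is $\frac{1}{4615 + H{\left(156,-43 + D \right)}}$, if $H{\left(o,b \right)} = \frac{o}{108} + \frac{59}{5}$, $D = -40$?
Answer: $\frac{45}{208271} \approx 0.00021606$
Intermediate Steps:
$H{\left(o,b \right)} = \frac{59}{5} + \frac{o}{108}$ ($H{\left(o,b \right)} = o \frac{1}{108} + 59 \cdot \frac{1}{5} = \frac{o}{108} + \frac{59}{5} = \frac{59}{5} + \frac{o}{108}$)
$\frac{1}{4615 + H{\left(156,-43 + D \right)}} = \frac{1}{4615 + \left(\frac{59}{5} + \frac{1}{108} \cdot 156\right)} = \frac{1}{4615 + \left(\frac{59}{5} + \frac{13}{9}\right)} = \frac{1}{4615 + \frac{596}{45}} = \frac{1}{\frac{208271}{45}} = \frac{45}{208271}$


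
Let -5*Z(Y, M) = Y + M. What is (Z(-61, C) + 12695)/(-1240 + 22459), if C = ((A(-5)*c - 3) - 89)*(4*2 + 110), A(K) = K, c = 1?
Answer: 24994/35365 ≈ 0.70674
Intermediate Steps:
C = -11446 (C = ((-5*1 - 3) - 89)*(4*2 + 110) = ((-5 - 3) - 89)*(8 + 110) = (-8 - 89)*118 = -97*118 = -11446)
Z(Y, M) = -M/5 - Y/5 (Z(Y, M) = -(Y + M)/5 = -(M + Y)/5 = -M/5 - Y/5)
(Z(-61, C) + 12695)/(-1240 + 22459) = ((-1/5*(-11446) - 1/5*(-61)) + 12695)/(-1240 + 22459) = ((11446/5 + 61/5) + 12695)/21219 = (11507/5 + 12695)*(1/21219) = (74982/5)*(1/21219) = 24994/35365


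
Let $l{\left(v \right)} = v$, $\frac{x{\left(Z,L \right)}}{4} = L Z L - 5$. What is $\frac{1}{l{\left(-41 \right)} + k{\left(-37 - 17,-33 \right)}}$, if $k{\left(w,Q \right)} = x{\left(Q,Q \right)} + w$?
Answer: $- \frac{1}{143863} \approx -6.9511 \cdot 10^{-6}$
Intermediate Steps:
$x{\left(Z,L \right)} = -20 + 4 Z L^{2}$ ($x{\left(Z,L \right)} = 4 \left(L Z L - 5\right) = 4 \left(Z L^{2} - 5\right) = 4 \left(-5 + Z L^{2}\right) = -20 + 4 Z L^{2}$)
$k{\left(w,Q \right)} = -20 + w + 4 Q^{3}$ ($k{\left(w,Q \right)} = \left(-20 + 4 Q Q^{2}\right) + w = \left(-20 + 4 Q^{3}\right) + w = -20 + w + 4 Q^{3}$)
$\frac{1}{l{\left(-41 \right)} + k{\left(-37 - 17,-33 \right)}} = \frac{1}{-41 - \left(74 + 143748\right)} = \frac{1}{-41 - 143822} = \frac{1}{-143863} = - \frac{1}{143863}$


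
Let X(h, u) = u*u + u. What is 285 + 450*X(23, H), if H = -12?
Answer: 59685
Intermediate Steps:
X(h, u) = u + u**2 (X(h, u) = u**2 + u = u + u**2)
285 + 450*X(23, H) = 285 + 450*(-12*(1 - 12)) = 285 + 450*(-12*(-11)) = 285 + 450*132 = 285 + 59400 = 59685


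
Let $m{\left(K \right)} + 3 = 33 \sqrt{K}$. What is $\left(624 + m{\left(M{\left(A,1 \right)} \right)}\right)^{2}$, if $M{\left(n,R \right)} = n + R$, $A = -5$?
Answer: $381285 + 81972 i \approx 3.8129 \cdot 10^{5} + 81972.0 i$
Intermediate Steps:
$M{\left(n,R \right)} = R + n$
$m{\left(K \right)} = -3 + 33 \sqrt{K}$
$\left(624 + m{\left(M{\left(A,1 \right)} \right)}\right)^{2} = \left(624 - \left(3 - 33 \sqrt{1 - 5}\right)\right)^{2} = \left(624 - \left(3 - 33 \sqrt{-4}\right)\right)^{2} = \left(624 - \left(3 - 33 \cdot 2 i\right)\right)^{2} = \left(624 - \left(3 - 66 i\right)\right)^{2} = \left(621 + 66 i\right)^{2}$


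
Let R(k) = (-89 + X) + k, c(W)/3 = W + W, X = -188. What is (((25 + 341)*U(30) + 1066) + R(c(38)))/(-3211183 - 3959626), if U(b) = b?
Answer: -279/166763 ≈ -0.0016730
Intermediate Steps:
c(W) = 6*W (c(W) = 3*(W + W) = 3*(2*W) = 6*W)
R(k) = -277 + k (R(k) = (-89 - 188) + k = -277 + k)
(((25 + 341)*U(30) + 1066) + R(c(38)))/(-3211183 - 3959626) = (((25 + 341)*30 + 1066) + (-277 + 6*38))/(-3211183 - 3959626) = ((366*30 + 1066) + (-277 + 228))/(-7170809) = ((10980 + 1066) - 49)*(-1/7170809) = (12046 - 49)*(-1/7170809) = 11997*(-1/7170809) = -279/166763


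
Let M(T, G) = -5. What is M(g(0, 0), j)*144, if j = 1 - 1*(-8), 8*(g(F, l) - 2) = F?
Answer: -720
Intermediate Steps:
g(F, l) = 2 + F/8
j = 9 (j = 1 + 8 = 9)
M(g(0, 0), j)*144 = -5*144 = -720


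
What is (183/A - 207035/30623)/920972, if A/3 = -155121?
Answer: -16058672119/2187433007586138 ≈ -7.3413e-6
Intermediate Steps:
A = -465363 (A = 3*(-155121) = -465363)
(183/A - 207035/30623)/920972 = (183/(-465363) - 207035/30623)/920972 = (183*(-1/465363) - 207035*1/30623)*(1/920972) = (-61/155121 - 207035/30623)*(1/920972) = -32117344238/4750270383*1/920972 = -16058672119/2187433007586138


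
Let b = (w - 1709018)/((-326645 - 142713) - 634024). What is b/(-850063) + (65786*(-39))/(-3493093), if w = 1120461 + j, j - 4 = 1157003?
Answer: 1203221153839175507/1638163182525676569 ≈ 0.73449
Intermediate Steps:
j = 1157007 (j = 4 + 1157003 = 1157007)
w = 2277468 (w = 1120461 + 1157007 = 2277468)
b = -284225/551691 (b = (2277468 - 1709018)/((-326645 - 142713) - 634024) = 568450/(-469358 - 634024) = 568450/(-1103382) = 568450*(-1/1103382) = -284225/551691 ≈ -0.51519)
b/(-850063) + (65786*(-39))/(-3493093) = -284225/551691/(-850063) + (65786*(-39))/(-3493093) = -284225/551691*(-1/850063) - 2565654*(-1/3493093) = 284225/468972106533 + 2565654/3493093 = 1203221153839175507/1638163182525676569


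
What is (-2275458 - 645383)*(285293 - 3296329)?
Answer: 8794757401276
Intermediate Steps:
(-2275458 - 645383)*(285293 - 3296329) = -2920841*(-3011036) = 8794757401276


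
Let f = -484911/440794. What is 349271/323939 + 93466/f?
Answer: -1906553589939125/22440226347 ≈ -84961.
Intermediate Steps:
f = -484911/440794 (f = -484911*1/440794 = -484911/440794 ≈ -1.1001)
349271/323939 + 93466/f = 349271/323939 + 93466/(-484911/440794) = 349271*(1/323939) + 93466*(-440794/484911) = 349271/323939 - 41199252004/484911 = -1906553589939125/22440226347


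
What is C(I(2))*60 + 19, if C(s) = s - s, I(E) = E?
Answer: 19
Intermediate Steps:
C(s) = 0
C(I(2))*60 + 19 = 0*60 + 19 = 0 + 19 = 19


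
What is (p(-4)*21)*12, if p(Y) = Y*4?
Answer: -4032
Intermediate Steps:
p(Y) = 4*Y
(p(-4)*21)*12 = ((4*(-4))*21)*12 = -16*21*12 = -336*12 = -4032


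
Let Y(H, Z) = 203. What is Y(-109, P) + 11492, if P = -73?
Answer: 11695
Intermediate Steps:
Y(-109, P) + 11492 = 203 + 11492 = 11695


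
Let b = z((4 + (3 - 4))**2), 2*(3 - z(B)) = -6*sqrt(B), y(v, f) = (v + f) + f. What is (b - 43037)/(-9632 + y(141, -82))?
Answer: 8605/1931 ≈ 4.4562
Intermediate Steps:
y(v, f) = v + 2*f (y(v, f) = (f + v) + f = v + 2*f)
z(B) = 3 + 3*sqrt(B) (z(B) = 3 - (-3)*sqrt(B) = 3 + 3*sqrt(B))
b = 12 (b = 3 + 3*sqrt((4 + (3 - 4))**2) = 3 + 3*sqrt((4 - 1)**2) = 3 + 3*sqrt(3**2) = 3 + 3*sqrt(9) = 3 + 3*3 = 3 + 9 = 12)
(b - 43037)/(-9632 + y(141, -82)) = (12 - 43037)/(-9632 + (141 + 2*(-82))) = -43025/(-9632 + (141 - 164)) = -43025/(-9632 - 23) = -43025/(-9655) = -43025*(-1/9655) = 8605/1931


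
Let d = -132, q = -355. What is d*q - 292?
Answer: 46568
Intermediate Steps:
d*q - 292 = -132*(-355) - 292 = 46860 - 292 = 46568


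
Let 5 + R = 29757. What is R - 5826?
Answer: 23926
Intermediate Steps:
R = 29752 (R = -5 + 29757 = 29752)
R - 5826 = 29752 - 5826 = 23926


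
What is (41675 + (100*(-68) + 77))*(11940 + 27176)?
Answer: 1367182432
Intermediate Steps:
(41675 + (100*(-68) + 77))*(11940 + 27176) = (41675 + (-6800 + 77))*39116 = (41675 - 6723)*39116 = 34952*39116 = 1367182432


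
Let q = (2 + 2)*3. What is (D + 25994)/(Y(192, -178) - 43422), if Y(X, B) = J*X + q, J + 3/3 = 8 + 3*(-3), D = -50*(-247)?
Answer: -19172/21897 ≈ -0.87555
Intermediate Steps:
D = 12350
q = 12 (q = 4*3 = 12)
J = -2 (J = -1 + (8 + 3*(-3)) = -1 + (8 - 9) = -1 - 1 = -2)
Y(X, B) = 12 - 2*X (Y(X, B) = -2*X + 12 = 12 - 2*X)
(D + 25994)/(Y(192, -178) - 43422) = (12350 + 25994)/((12 - 2*192) - 43422) = 38344/((12 - 384) - 43422) = 38344/(-372 - 43422) = 38344/(-43794) = 38344*(-1/43794) = -19172/21897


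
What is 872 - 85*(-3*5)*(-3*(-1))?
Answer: 4697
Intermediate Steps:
872 - 85*(-3*5)*(-3*(-1)) = 872 - (-1275)*3 = 872 - 85*(-45) = 872 + 3825 = 4697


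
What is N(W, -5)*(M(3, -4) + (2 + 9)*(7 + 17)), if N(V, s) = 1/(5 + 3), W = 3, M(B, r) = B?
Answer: 267/8 ≈ 33.375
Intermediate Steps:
N(V, s) = ⅛ (N(V, s) = 1/8 = ⅛)
N(W, -5)*(M(3, -4) + (2 + 9)*(7 + 17)) = (3 + (2 + 9)*(7 + 17))/8 = (3 + 11*24)/8 = (3 + 264)/8 = (⅛)*267 = 267/8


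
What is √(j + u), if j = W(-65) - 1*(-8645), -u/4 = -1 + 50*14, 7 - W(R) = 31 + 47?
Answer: 3*√642 ≈ 76.013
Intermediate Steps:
W(R) = -71 (W(R) = 7 - (31 + 47) = 7 - 1*78 = 7 - 78 = -71)
u = -2796 (u = -4*(-1 + 50*14) = -4*(-1 + 700) = -4*699 = -2796)
j = 8574 (j = -71 - 1*(-8645) = -71 + 8645 = 8574)
√(j + u) = √(8574 - 2796) = √5778 = 3*√642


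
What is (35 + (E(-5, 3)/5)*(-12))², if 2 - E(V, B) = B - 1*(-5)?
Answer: 61009/25 ≈ 2440.4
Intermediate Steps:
E(V, B) = -3 - B (E(V, B) = 2 - (B - 1*(-5)) = 2 - (B + 5) = 2 - (5 + B) = 2 + (-5 - B) = -3 - B)
(35 + (E(-5, 3)/5)*(-12))² = (35 + ((-3 - 1*3)/5)*(-12))² = (35 + ((-3 - 3)*(⅕))*(-12))² = (35 - 6*⅕*(-12))² = (35 - 6/5*(-12))² = (35 + 72/5)² = (247/5)² = 61009/25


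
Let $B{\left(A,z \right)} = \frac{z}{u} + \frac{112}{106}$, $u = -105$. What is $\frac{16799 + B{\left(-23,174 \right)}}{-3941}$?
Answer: $- \frac{31161031}{7310555} \approx -4.2625$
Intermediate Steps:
$B{\left(A,z \right)} = \frac{56}{53} - \frac{z}{105}$ ($B{\left(A,z \right)} = \frac{z}{-105} + \frac{112}{106} = z \left(- \frac{1}{105}\right) + 112 \cdot \frac{1}{106} = - \frac{z}{105} + \frac{56}{53} = \frac{56}{53} - \frac{z}{105}$)
$\frac{16799 + B{\left(-23,174 \right)}}{-3941} = \frac{16799 + \left(\frac{56}{53} - \frac{58}{35}\right)}{-3941} = \left(16799 + \left(\frac{56}{53} - \frac{58}{35}\right)\right) \left(- \frac{1}{3941}\right) = \left(16799 - \frac{1114}{1855}\right) \left(- \frac{1}{3941}\right) = \frac{31161031}{1855} \left(- \frac{1}{3941}\right) = - \frac{31161031}{7310555}$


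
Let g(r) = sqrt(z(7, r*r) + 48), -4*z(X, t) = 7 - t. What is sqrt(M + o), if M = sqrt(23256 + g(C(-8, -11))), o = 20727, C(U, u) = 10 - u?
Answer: sqrt(82908 + 2*sqrt(2)*sqrt(46512 + sqrt(626)))/2 ≈ 144.50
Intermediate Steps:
z(X, t) = -7/4 + t/4 (z(X, t) = -(7 - t)/4 = -7/4 + t/4)
g(r) = sqrt(185/4 + r**2/4) (g(r) = sqrt((-7/4 + (r*r)/4) + 48) = sqrt((-7/4 + r**2/4) + 48) = sqrt(185/4 + r**2/4))
M = sqrt(23256 + sqrt(626)/2) (M = sqrt(23256 + sqrt(185 + (10 - 1*(-11))**2)/2) = sqrt(23256 + sqrt(185 + (10 + 11)**2)/2) = sqrt(23256 + sqrt(185 + 21**2)/2) = sqrt(23256 + sqrt(185 + 441)/2) = sqrt(23256 + sqrt(626)/2) ≈ 152.54)
sqrt(M + o) = sqrt(sqrt(93024 + 2*sqrt(626))/2 + 20727) = sqrt(20727 + sqrt(93024 + 2*sqrt(626))/2)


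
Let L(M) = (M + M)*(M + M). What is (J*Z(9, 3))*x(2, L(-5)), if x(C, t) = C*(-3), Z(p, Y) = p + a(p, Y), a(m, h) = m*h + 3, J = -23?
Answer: 5382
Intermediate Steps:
a(m, h) = 3 + h*m (a(m, h) = h*m + 3 = 3 + h*m)
Z(p, Y) = 3 + p + Y*p (Z(p, Y) = p + (3 + Y*p) = 3 + p + Y*p)
L(M) = 4*M**2 (L(M) = (2*M)*(2*M) = 4*M**2)
x(C, t) = -3*C
(J*Z(9, 3))*x(2, L(-5)) = (-23*(3 + 9 + 3*9))*(-3*2) = -23*(3 + 9 + 27)*(-6) = -23*39*(-6) = -897*(-6) = 5382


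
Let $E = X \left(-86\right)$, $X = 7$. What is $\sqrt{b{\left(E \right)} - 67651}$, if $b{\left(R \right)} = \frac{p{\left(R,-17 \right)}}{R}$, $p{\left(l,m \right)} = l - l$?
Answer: $i \sqrt{67651} \approx 260.1 i$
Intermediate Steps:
$E = -602$ ($E = 7 \left(-86\right) = -602$)
$p{\left(l,m \right)} = 0$
$b{\left(R \right)} = 0$ ($b{\left(R \right)} = \frac{0}{R} = 0$)
$\sqrt{b{\left(E \right)} - 67651} = \sqrt{0 - 67651} = \sqrt{-67651} = i \sqrt{67651}$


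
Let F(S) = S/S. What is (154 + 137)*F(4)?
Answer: 291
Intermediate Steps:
F(S) = 1
(154 + 137)*F(4) = (154 + 137)*1 = 291*1 = 291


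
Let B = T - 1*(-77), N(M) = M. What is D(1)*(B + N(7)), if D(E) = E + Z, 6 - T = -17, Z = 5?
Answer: 642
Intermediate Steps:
T = 23 (T = 6 - 1*(-17) = 6 + 17 = 23)
D(E) = 5 + E (D(E) = E + 5 = 5 + E)
B = 100 (B = 23 - 1*(-77) = 23 + 77 = 100)
D(1)*(B + N(7)) = (5 + 1)*(100 + 7) = 6*107 = 642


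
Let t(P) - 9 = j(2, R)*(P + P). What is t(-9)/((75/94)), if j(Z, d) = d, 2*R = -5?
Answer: 1692/25 ≈ 67.680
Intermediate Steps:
R = -5/2 (R = (1/2)*(-5) = -5/2 ≈ -2.5000)
t(P) = 9 - 5*P (t(P) = 9 - 5*(P + P)/2 = 9 - 5*P)
t(-9)/((75/94)) = (9 - 5*(-9))/((75/94)) = (9 + 45)/((75*(1/94))) = 54/(75/94) = 54*(94/75) = 1692/25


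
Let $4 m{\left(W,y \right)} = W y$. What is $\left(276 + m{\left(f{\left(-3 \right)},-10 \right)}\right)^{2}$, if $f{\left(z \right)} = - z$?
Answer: $\frac{288369}{4} \approx 72092.0$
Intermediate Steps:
$m{\left(W,y \right)} = \frac{W y}{4}$
$\left(276 + m{\left(f{\left(-3 \right)},-10 \right)}\right)^{2} = \left(276 + \frac{1}{4} \left(\left(-1\right) \left(-3\right)\right) \left(-10\right)\right)^{2} = \left(276 + \frac{1}{4} \cdot 3 \left(-10\right)\right)^{2} = \left(276 - \frac{15}{2}\right)^{2} = \left(\frac{537}{2}\right)^{2} = \frac{288369}{4}$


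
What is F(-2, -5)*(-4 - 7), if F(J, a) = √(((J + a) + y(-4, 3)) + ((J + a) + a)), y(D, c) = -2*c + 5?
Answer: -22*I*√5 ≈ -49.193*I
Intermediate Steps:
y(D, c) = 5 - 2*c
F(J, a) = √(-1 + 2*J + 3*a) (F(J, a) = √(((J + a) + (5 - 2*3)) + ((J + a) + a)) = √(((J + a) + (5 - 6)) + (J + 2*a)) = √(((J + a) - 1) + (J + 2*a)) = √((-1 + J + a) + (J + 2*a)) = √(-1 + 2*J + 3*a))
F(-2, -5)*(-4 - 7) = √(-1 + 2*(-2) + 3*(-5))*(-4 - 7) = √(-1 - 4 - 15)*(-11) = √(-20)*(-11) = (2*I*√5)*(-11) = -22*I*√5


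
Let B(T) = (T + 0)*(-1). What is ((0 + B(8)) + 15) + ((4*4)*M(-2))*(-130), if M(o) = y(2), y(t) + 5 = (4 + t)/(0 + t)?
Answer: 4167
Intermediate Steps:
B(T) = -T (B(T) = T*(-1) = -T)
y(t) = -5 + (4 + t)/t (y(t) = -5 + (4 + t)/(0 + t) = -5 + (4 + t)/t)
M(o) = -2 (M(o) = -4 + 4/2 = -4 + 4*(1/2) = -4 + 2 = -2)
((0 + B(8)) + 15) + ((4*4)*M(-2))*(-130) = ((0 - 1*8) + 15) + ((4*4)*(-2))*(-130) = ((0 - 8) + 15) + (16*(-2))*(-130) = (-8 + 15) - 32*(-130) = 7 + 4160 = 4167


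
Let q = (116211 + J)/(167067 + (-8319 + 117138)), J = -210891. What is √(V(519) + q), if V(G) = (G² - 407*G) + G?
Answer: √1530788057227/5109 ≈ 242.17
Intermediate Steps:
V(G) = G² - 406*G
q = -5260/15327 (q = (116211 - 210891)/(167067 + (-8319 + 117138)) = -94680/(167067 + 108819) = -94680/275886 = -94680*1/275886 = -5260/15327 ≈ -0.34319)
√(V(519) + q) = √(519*(-406 + 519) - 5260/15327) = √(519*113 - 5260/15327) = √(58647 - 5260/15327) = √(898877309/15327) = √1530788057227/5109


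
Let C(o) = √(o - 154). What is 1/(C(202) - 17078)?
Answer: -8539/145829018 - √3/72914509 ≈ -5.8579e-5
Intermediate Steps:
C(o) = √(-154 + o)
1/(C(202) - 17078) = 1/(√(-154 + 202) - 17078) = 1/(√48 - 17078) = 1/(4*√3 - 17078) = 1/(-17078 + 4*√3)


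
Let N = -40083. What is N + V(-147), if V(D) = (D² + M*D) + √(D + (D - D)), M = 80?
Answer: -30234 + 7*I*√3 ≈ -30234.0 + 12.124*I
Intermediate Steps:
V(D) = √D + D² + 80*D (V(D) = (D² + 80*D) + √(D + (D - D)) = (D² + 80*D) + √(D + 0) = (D² + 80*D) + √D = √D + D² + 80*D)
N + V(-147) = -40083 + (√(-147) + (-147)² + 80*(-147)) = -40083 + (7*I*√3 + 21609 - 11760) = -40083 + (9849 + 7*I*√3) = -30234 + 7*I*√3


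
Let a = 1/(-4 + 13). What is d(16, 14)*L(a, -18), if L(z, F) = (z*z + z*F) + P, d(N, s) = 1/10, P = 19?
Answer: 689/405 ≈ 1.7012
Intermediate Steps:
d(N, s) = ⅒
a = ⅑ (a = 1/9 = ⅑ ≈ 0.11111)
L(z, F) = 19 + z² + F*z (L(z, F) = (z*z + z*F) + 19 = (z² + F*z) + 19 = 19 + z² + F*z)
d(16, 14)*L(a, -18) = (19 + (⅑)² - 18*⅑)/10 = (19 + 1/81 - 2)/10 = (⅒)*(1378/81) = 689/405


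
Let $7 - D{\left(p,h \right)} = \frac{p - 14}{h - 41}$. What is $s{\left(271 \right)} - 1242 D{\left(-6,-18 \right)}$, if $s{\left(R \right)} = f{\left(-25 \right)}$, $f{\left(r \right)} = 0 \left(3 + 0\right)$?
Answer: $- \frac{488106}{59} \approx -8273.0$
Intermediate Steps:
$f{\left(r \right)} = 0$ ($f{\left(r \right)} = 0 \cdot 3 = 0$)
$D{\left(p,h \right)} = 7 - \frac{-14 + p}{-41 + h}$ ($D{\left(p,h \right)} = 7 - \frac{p - 14}{h - 41} = 7 - \frac{-14 + p}{-41 + h}$)
$s{\left(R \right)} = 0$
$s{\left(271 \right)} - 1242 D{\left(-6,-18 \right)} = 0 - 1242 \frac{-273 - -6 + 7 \left(-18\right)}{-41 - 18} = 0 - 1242 \frac{-273 + 6 - 126}{-59} = 0 - 1242 \left(\left(- \frac{1}{59}\right) \left(-393\right)\right) = 0 - \frac{488106}{59} = - \frac{488106}{59}$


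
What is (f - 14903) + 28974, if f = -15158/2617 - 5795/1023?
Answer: 37640082412/2677191 ≈ 14060.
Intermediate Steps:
f = -30672149/2677191 (f = -15158*1/2617 - 5795*1/1023 = -15158/2617 - 5795/1023 = -30672149/2677191 ≈ -11.457)
(f - 14903) + 28974 = (-30672149/2677191 - 14903) + 28974 = -39928849622/2677191 + 28974 = 37640082412/2677191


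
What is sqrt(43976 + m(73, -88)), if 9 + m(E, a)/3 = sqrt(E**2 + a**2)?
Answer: sqrt(43949 + 3*sqrt(13073)) ≈ 210.46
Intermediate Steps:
m(E, a) = -27 + 3*sqrt(E**2 + a**2)
sqrt(43976 + m(73, -88)) = sqrt(43976 + (-27 + 3*sqrt(73**2 + (-88)**2))) = sqrt(43976 + (-27 + 3*sqrt(5329 + 7744))) = sqrt(43976 + (-27 + 3*sqrt(13073))) = sqrt(43949 + 3*sqrt(13073))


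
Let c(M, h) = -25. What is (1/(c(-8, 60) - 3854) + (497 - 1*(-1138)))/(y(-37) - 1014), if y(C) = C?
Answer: -6342164/4076829 ≈ -1.5557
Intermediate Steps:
(1/(c(-8, 60) - 3854) + (497 - 1*(-1138)))/(y(-37) - 1014) = (1/(-25 - 3854) + (497 - 1*(-1138)))/(-37 - 1014) = (1/(-3879) + (497 + 1138))/(-1051) = (-1/3879 + 1635)*(-1/1051) = (6342164/3879)*(-1/1051) = -6342164/4076829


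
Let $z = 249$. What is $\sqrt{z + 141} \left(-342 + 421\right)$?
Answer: $79 \sqrt{390} \approx 1560.1$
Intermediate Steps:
$\sqrt{z + 141} \left(-342 + 421\right) = \sqrt{249 + 141} \left(-342 + 421\right) = \sqrt{390} \cdot 79 = 79 \sqrt{390}$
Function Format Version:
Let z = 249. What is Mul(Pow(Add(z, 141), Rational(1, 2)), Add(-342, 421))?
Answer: Mul(79, Pow(390, Rational(1, 2))) ≈ 1560.1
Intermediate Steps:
Mul(Pow(Add(z, 141), Rational(1, 2)), Add(-342, 421)) = Mul(Pow(Add(249, 141), Rational(1, 2)), Add(-342, 421)) = Mul(Pow(390, Rational(1, 2)), 79) = Mul(79, Pow(390, Rational(1, 2)))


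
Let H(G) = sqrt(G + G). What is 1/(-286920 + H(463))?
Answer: -143460/41161542737 - sqrt(926)/82323085474 ≈ -3.4857e-6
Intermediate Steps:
H(G) = sqrt(2)*sqrt(G) (H(G) = sqrt(2*G) = sqrt(2)*sqrt(G))
1/(-286920 + H(463)) = 1/(-286920 + sqrt(2)*sqrt(463)) = 1/(-286920 + sqrt(926))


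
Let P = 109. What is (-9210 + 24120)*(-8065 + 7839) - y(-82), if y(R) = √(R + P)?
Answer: -3369660 - 3*√3 ≈ -3.3697e+6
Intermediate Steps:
y(R) = √(109 + R) (y(R) = √(R + 109) = √(109 + R))
(-9210 + 24120)*(-8065 + 7839) - y(-82) = (-9210 + 24120)*(-8065 + 7839) - √(109 - 82) = 14910*(-226) - √27 = -3369660 - 3*√3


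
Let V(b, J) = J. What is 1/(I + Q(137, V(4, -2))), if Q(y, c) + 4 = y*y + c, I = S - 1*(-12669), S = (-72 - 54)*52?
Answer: 1/24880 ≈ 4.0193e-5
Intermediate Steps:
S = -6552 (S = -126*52 = -6552)
I = 6117 (I = -6552 - 1*(-12669) = -6552 + 12669 = 6117)
Q(y, c) = -4 + c + y**2 (Q(y, c) = -4 + (y*y + c) = -4 + (y**2 + c) = -4 + (c + y**2) = -4 + c + y**2)
1/(I + Q(137, V(4, -2))) = 1/(6117 + (-4 - 2 + 137**2)) = 1/(6117 + (-4 - 2 + 18769)) = 1/(6117 + 18763) = 1/24880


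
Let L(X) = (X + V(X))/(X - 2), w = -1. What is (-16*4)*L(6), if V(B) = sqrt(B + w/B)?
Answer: -96 - 8*sqrt(210)/3 ≈ -134.64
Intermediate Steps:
V(B) = sqrt(B - 1/B)
L(X) = (X + sqrt(X - 1/X))/(-2 + X) (L(X) = (X + sqrt(X - 1/X))/(X - 2) = (X + sqrt(X - 1/X))/(-2 + X))
(-16*4)*L(6) = (-16*4)*((6 + sqrt(6 - 1/6))/(-2 + 6)) = -64*(6 + sqrt(6 - 1*1/6))/4 = -16*(6 + sqrt(6 - 1/6)) = -16*(6 + sqrt(35/6)) = -16*(6 + sqrt(210)/6) = -64*(3/2 + sqrt(210)/24) = -96 - 8*sqrt(210)/3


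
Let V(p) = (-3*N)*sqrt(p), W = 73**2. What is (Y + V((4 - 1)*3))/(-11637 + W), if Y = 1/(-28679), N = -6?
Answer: -1548665/180907132 ≈ -0.0085606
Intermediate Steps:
W = 5329
Y = -1/28679 ≈ -3.4869e-5
V(p) = 18*sqrt(p) (V(p) = (-3*(-6))*sqrt(p) = 18*sqrt(p))
(Y + V((4 - 1)*3))/(-11637 + W) = (-1/28679 + 18*sqrt((4 - 1)*3))/(-11637 + 5329) = (-1/28679 + 18*sqrt(3*3))/(-6308) = (-1/28679 + 18*sqrt(9))*(-1/6308) = (-1/28679 + 18*3)*(-1/6308) = (-1/28679 + 54)*(-1/6308) = (1548665/28679)*(-1/6308) = -1548665/180907132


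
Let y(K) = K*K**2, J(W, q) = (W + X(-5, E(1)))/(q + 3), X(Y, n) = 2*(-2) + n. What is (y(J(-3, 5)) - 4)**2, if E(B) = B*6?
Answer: 4198401/262144 ≈ 16.016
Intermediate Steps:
E(B) = 6*B
X(Y, n) = -4 + n
J(W, q) = (2 + W)/(3 + q) (J(W, q) = (W + (-4 + 6*1))/(q + 3) = (W + (-4 + 6))/(3 + q) = (W + 2)/(3 + q) = (2 + W)/(3 + q))
y(K) = K**3
(y(J(-3, 5)) - 4)**2 = (((2 - 3)/(3 + 5))**3 - 4)**2 = ((-1/8)**3 - 4)**2 = (-1/512 - 4)**2 = (-2049/512)**2 = 4198401/262144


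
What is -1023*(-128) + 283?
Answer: 131227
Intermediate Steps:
-1023*(-128) + 283 = 130944 + 283 = 131227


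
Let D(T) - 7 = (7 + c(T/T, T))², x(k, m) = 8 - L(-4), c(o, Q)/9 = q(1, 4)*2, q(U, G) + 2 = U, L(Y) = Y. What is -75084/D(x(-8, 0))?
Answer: -18771/32 ≈ -586.59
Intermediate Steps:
q(U, G) = -2 + U
c(o, Q) = -18 (c(o, Q) = 9*((-2 + 1)*2) = 9*(-1*2) = 9*(-2) = -18)
x(k, m) = 12 (x(k, m) = 8 - 1*(-4) = 8 + 4 = 12)
D(T) = 128 (D(T) = 7 + (7 - 18)² = 7 + (-11)² = 7 + 121 = 128)
-75084/D(x(-8, 0)) = -75084/128 = -75084*1/128 = -18771/32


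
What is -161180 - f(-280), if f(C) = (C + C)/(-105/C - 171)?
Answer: -6286148/39 ≈ -1.6118e+5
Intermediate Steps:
f(C) = 2*C/(-171 - 105/C) (f(C) = (2*C)/(-171 - 105/C) = 2*C/(-171 - 105/C))
-161180 - f(-280) = -161180 - (-2)*(-280)**2/(105 + 171*(-280)) = -161180 - (-2)*78400/(105 - 47880) = -161180 - (-2)*78400/(-47775) = -161180 - (-2)*78400*(-1)/47775 = -161180 - 1*128/39 = -161180 - 128/39 = -6286148/39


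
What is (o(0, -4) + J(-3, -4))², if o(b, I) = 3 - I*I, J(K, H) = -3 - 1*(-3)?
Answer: 169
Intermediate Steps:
J(K, H) = 0 (J(K, H) = -3 + 3 = 0)
o(b, I) = 3 - I²
(o(0, -4) + J(-3, -4))² = ((3 - 1*(-4)²) + 0)² = ((3 - 1*16) + 0)² = ((3 - 16) + 0)² = (-13 + 0)² = (-13)² = 169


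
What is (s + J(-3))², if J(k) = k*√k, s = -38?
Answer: 1417 + 228*I*√3 ≈ 1417.0 + 394.91*I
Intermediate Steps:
J(k) = k^(3/2)
(s + J(-3))² = (-38 + (-3)^(3/2))² = (-38 - 3*I*√3)²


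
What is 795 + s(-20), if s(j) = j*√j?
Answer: 795 - 40*I*√5 ≈ 795.0 - 89.443*I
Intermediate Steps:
s(j) = j^(3/2)
795 + s(-20) = 795 + (-20)^(3/2) = 795 - 40*I*√5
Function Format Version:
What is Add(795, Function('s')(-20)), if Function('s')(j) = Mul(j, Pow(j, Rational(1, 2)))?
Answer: Add(795, Mul(-40, I, Pow(5, Rational(1, 2)))) ≈ Add(795.00, Mul(-89.443, I))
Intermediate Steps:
Function('s')(j) = Pow(j, Rational(3, 2))
Add(795, Function('s')(-20)) = Add(795, Pow(-20, Rational(3, 2))) = Add(795, Mul(-40, I, Pow(5, Rational(1, 2))))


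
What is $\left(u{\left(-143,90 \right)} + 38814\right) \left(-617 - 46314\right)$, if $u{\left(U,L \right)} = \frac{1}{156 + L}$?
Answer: $- \frac{448108686095}{246} \approx -1.8216 \cdot 10^{9}$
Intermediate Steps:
$\left(u{\left(-143,90 \right)} + 38814\right) \left(-617 - 46314\right) = \left(\frac{1}{156 + 90} + 38814\right) \left(-617 - 46314\right) = \left(\frac{1}{246} + 38814\right) \left(-46931\right) = \frac{9548245}{246} \left(-46931\right) = - \frac{448108686095}{246}$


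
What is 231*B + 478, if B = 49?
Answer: 11797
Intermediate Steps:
231*B + 478 = 231*49 + 478 = 11319 + 478 = 11797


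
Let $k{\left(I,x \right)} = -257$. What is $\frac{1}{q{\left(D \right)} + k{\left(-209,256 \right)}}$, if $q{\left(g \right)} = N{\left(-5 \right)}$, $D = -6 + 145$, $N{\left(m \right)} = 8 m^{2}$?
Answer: $- \frac{1}{57} \approx -0.017544$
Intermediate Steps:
$D = 139$
$q{\left(g \right)} = 200$ ($q{\left(g \right)} = 8 \left(-5\right)^{2} = 8 \cdot 25 = 200$)
$\frac{1}{q{\left(D \right)} + k{\left(-209,256 \right)}} = \frac{1}{200 - 257} = \frac{1}{-57} = - \frac{1}{57}$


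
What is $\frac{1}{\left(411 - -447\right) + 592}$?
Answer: $\frac{1}{1450} \approx 0.00068966$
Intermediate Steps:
$\frac{1}{\left(411 - -447\right) + 592} = \frac{1}{\left(411 + 447\right) + 592} = \frac{1}{858 + 592} = \frac{1}{1450}$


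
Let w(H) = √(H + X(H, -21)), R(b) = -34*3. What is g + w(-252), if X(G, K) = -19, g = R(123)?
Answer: -102 + I*√271 ≈ -102.0 + 16.462*I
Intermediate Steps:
R(b) = -102
g = -102
w(H) = √(-19 + H) (w(H) = √(H - 19) = √(-19 + H))
g + w(-252) = -102 + √(-19 - 252) = -102 + √(-271) = -102 + I*√271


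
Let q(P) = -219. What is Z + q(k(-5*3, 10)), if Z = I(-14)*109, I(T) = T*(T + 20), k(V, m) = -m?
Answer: -9375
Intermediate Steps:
I(T) = T*(20 + T)
Z = -9156 (Z = -14*(20 - 14)*109 = -14*6*109 = -84*109 = -9156)
Z + q(k(-5*3, 10)) = -9156 - 219 = -9375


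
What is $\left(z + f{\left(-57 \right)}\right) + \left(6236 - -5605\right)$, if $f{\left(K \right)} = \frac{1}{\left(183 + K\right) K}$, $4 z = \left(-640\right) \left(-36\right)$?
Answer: $\frac{126410381}{7182} \approx 17601.0$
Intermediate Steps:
$z = 5760$ ($z = \frac{\left(-640\right) \left(-36\right)}{4} = \frac{1}{4} \cdot 23040 = 5760$)
$f{\left(K \right)} = \frac{1}{K \left(183 + K\right)}$
$\left(z + f{\left(-57 \right)}\right) + \left(6236 - -5605\right) = \left(5760 + \frac{1}{\left(-57\right) \left(183 - 57\right)}\right) + \left(6236 - -5605\right) = \left(5760 - \frac{1}{57 \cdot 126}\right) + \left(6236 + 5605\right) = \left(5760 - \frac{1}{7182}\right) + 11841 = \frac{41368319}{7182} + 11841 = \frac{126410381}{7182}$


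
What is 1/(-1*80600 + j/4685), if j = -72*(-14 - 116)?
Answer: -937/75520328 ≈ -1.2407e-5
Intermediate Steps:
j = 9360 (j = -72*(-130) = 9360)
1/(-1*80600 + j/4685) = 1/(-1*80600 + 9360/4685) = 1/(-80600 + 9360*(1/4685)) = 1/(-80600 + 1872/937) = 1/(-75520328/937) = -937/75520328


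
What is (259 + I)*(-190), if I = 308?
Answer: -107730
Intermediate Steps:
(259 + I)*(-190) = (259 + 308)*(-190) = 567*(-190) = -107730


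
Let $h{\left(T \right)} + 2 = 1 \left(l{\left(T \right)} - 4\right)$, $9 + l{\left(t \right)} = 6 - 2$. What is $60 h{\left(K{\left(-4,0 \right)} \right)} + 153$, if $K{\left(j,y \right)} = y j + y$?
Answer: $-507$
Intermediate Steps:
$l{\left(t \right)} = -5$ ($l{\left(t \right)} = -9 + \left(6 - 2\right) = -9 + 4 = -5$)
$K{\left(j,y \right)} = y + j y$ ($K{\left(j,y \right)} = j y + y = y + j y$)
$h{\left(T \right)} = -11$ ($h{\left(T \right)} = -2 + 1 \left(-5 - 4\right) = -2 + 1 \left(-9\right) = -2 - 9 = -11$)
$60 h{\left(K{\left(-4,0 \right)} \right)} + 153 = 60 \left(-11\right) + 153 = -660 + 153 = -507$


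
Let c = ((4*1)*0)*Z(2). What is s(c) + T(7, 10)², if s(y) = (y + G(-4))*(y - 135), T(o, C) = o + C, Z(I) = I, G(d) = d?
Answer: 829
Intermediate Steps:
T(o, C) = C + o
c = 0 (c = ((4*1)*0)*2 = (4*0)*2 = 0*2 = 0)
s(y) = (-135 + y)*(-4 + y) (s(y) = (y - 4)*(y - 135) = (-4 + y)*(-135 + y) = (-135 + y)*(-4 + y))
s(c) + T(7, 10)² = (540 + 0² - 139*0) + (10 + 7)² = (540 + 0 + 0) + 17² = 540 + 289 = 829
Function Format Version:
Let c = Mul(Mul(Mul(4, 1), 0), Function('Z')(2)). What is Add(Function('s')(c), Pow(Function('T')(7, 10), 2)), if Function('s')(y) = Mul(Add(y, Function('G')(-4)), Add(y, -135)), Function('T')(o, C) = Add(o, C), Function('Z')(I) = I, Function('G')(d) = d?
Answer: 829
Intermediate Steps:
Function('T')(o, C) = Add(C, o)
c = 0 (c = Mul(Mul(Mul(4, 1), 0), 2) = Mul(Mul(4, 0), 2) = Mul(0, 2) = 0)
Function('s')(y) = Mul(Add(-135, y), Add(-4, y)) (Function('s')(y) = Mul(Add(y, -4), Add(y, -135)) = Mul(Add(-4, y), Add(-135, y)) = Mul(Add(-135, y), Add(-4, y)))
Add(Function('s')(c), Pow(Function('T')(7, 10), 2)) = Add(Add(540, Pow(0, 2), Mul(-139, 0)), Pow(Add(10, 7), 2)) = Add(Add(540, 0, 0), Pow(17, 2)) = Add(540, 289) = 829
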